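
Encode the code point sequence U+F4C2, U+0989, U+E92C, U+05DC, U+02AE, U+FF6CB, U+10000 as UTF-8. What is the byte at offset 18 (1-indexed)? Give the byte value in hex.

0xF0

1-indexed offset 18 is 0-indexed offset 17.
U+F4C2 → 3-byte form EF 93 82 at offsets 0–2.
U+0989 → 3-byte form E0 A6 89 at offsets 3–5.
U+E92C → 3-byte form EE A4 AC at offsets 6–8.
U+05DC → 2-byte form D7 9C at offsets 9–10.
U+02AE → 2-byte form CA AE at offsets 11–12.
U+FF6CB → 4-byte form F3 BF 9B 8B at offsets 13–16.
U+10000 → 4-byte form F0 90 80 80 at offsets 17–20.
Offset 17 falls in char 7's range; it's byte 1 of F0 90 80 80 = 0xF0.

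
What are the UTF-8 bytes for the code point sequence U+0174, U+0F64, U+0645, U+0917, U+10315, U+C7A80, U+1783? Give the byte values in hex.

U+0174: 2-byte form → C5 B4.
U+0F64: 3-byte form → E0 BD A4.
U+0645: 2-byte form → D9 85.
U+0917: 3-byte form → E0 A4 97.
U+10315: 4-byte form → F0 90 8C 95.
U+C7A80: 4-byte form → F3 87 AA 80.
U+1783: 3-byte form → E1 9E 83.
Concatenated (21 bytes): C5 B4 E0 BD A4 D9 85 E0 A4 97 F0 90 8C 95 F3 87 AA 80 E1 9E 83.

C5 B4 E0 BD A4 D9 85 E0 A4 97 F0 90 8C 95 F3 87 AA 80 E1 9E 83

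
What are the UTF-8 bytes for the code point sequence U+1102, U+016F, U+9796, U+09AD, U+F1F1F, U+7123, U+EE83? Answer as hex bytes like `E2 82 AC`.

U+1102: 3-byte form → E1 84 82.
U+016F: 2-byte form → C5 AF.
U+9796: 3-byte form → E9 9E 96.
U+09AD: 3-byte form → E0 A6 AD.
U+F1F1F: 4-byte form → F3 B1 BC 9F.
U+7123: 3-byte form → E7 84 A3.
U+EE83: 3-byte form → EE BA 83.
Concatenated (21 bytes): E1 84 82 C5 AF E9 9E 96 E0 A6 AD F3 B1 BC 9F E7 84 A3 EE BA 83.

E1 84 82 C5 AF E9 9E 96 E0 A6 AD F3 B1 BC 9F E7 84 A3 EE BA 83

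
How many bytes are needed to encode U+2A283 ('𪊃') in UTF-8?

4

U+2A283 = 0x2A283. UTF-8 uses 1 byte below 0x80, 2 below 0x800, 3 below 0x10000, 4 up to 0x10FFFF. 0x2A283 is in U+10000–U+10FFFF → 4 bytes.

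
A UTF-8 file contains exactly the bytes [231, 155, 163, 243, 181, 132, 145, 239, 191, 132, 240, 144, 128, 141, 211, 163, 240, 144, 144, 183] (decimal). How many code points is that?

6

Byte at offset 0: 0xE7 = 11100111 → 3-byte char (#1). Advance 3.
Byte at offset 3: 0xF3 = 11110011 → 4-byte char (#2). Advance 4.
Byte at offset 7: 0xEF = 11101111 → 3-byte char (#3). Advance 3.
Byte at offset 10: 0xF0 = 11110000 → 4-byte char (#4). Advance 4.
Byte at offset 14: 0xD3 = 11010011 → 2-byte char (#5). Advance 2.
Byte at offset 16: 0xF0 = 11110000 → 4-byte char (#6). Advance 4.
Reached end at offset 20 after 6 code points.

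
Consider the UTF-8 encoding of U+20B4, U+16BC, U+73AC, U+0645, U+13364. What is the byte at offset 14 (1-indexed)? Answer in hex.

0x8D

1-indexed offset 14 is 0-indexed offset 13.
U+20B4 → 3-byte form E2 82 B4 at offsets 0–2.
U+16BC → 3-byte form E1 9A BC at offsets 3–5.
U+73AC → 3-byte form E7 8E AC at offsets 6–8.
U+0645 → 2-byte form D9 85 at offsets 9–10.
U+13364 → 4-byte form F0 93 8D A4 at offsets 11–14.
Offset 13 falls in char 5's range; it's byte 3 of F0 93 8D A4 = 0x8D.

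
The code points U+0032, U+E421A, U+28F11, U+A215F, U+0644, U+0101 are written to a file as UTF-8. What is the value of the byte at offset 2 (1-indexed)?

0xF3

1-indexed offset 2 is 0-indexed offset 1.
U+0032 → 1-byte form 32 at offsets 0–0.
U+E421A → 4-byte form F3 A4 88 9A at offsets 1–4.
Offset 1 falls in char 2's range; it's byte 1 of F3 A4 88 9A = 0xF3.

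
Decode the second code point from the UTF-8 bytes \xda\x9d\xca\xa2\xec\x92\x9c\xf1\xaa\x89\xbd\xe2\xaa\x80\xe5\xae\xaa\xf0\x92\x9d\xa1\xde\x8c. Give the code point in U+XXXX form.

Offset 0: leading byte 0xDA = 11011010 → 2-byte char #1 = DA 9D.
Offset 2: leading byte 0xCA = 11001010 → 2-byte char #2 = CA A2.
Leading byte 0xCA = 11001010 matches 110xxxxx → 2-byte sequence.
Byte 1: 0xCA = 11001010, payload 01010 (5 bits).
Byte 2: 0xA2 = 10100010 (10xxxxxx ✓), payload 100010.
Concatenate: 01010100010 = 0x2A2 (11 bits → U+02A2).

U+02A2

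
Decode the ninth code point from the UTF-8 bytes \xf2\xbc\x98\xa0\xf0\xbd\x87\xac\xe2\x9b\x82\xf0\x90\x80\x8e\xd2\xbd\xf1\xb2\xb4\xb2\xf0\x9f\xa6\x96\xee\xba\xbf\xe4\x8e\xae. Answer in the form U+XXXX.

Offset 0: leading byte 0xF2 = 11110010 → 4-byte char #1 = F2 BC 98 A0.
Offset 4: leading byte 0xF0 = 11110000 → 4-byte char #2 = F0 BD 87 AC.
Offset 8: leading byte 0xE2 = 11100010 → 3-byte char #3 = E2 9B 82.
Offset 11: leading byte 0xF0 = 11110000 → 4-byte char #4 = F0 90 80 8E.
Offset 15: leading byte 0xD2 = 11010010 → 2-byte char #5 = D2 BD.
Offset 17: leading byte 0xF1 = 11110001 → 4-byte char #6 = F1 B2 B4 B2.
Offset 21: leading byte 0xF0 = 11110000 → 4-byte char #7 = F0 9F A6 96.
Offset 25: leading byte 0xEE = 11101110 → 3-byte char #8 = EE BA BF.
Offset 28: leading byte 0xE4 = 11100100 → 3-byte char #9 = E4 8E AE.
Leading byte 0xE4 = 11100100 matches 1110xxxx → 3-byte sequence.
Byte 1: 0xE4 = 11100100, payload 0100 (4 bits).
Byte 2: 0x8E = 10001110 (10xxxxxx ✓), payload 001110.
Byte 3: 0xAE = 10101110 (10xxxxxx ✓), payload 101110.
Concatenate: 0100001110101110 = 0x43AE (16 bits → U+43AE).

U+43AE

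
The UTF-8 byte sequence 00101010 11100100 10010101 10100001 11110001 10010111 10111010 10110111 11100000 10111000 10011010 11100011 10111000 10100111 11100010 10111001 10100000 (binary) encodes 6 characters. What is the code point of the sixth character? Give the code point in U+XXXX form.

Offset 0: leading byte 0x2A = 00101010 → 1-byte char #1 = 2A.
Offset 1: leading byte 0xE4 = 11100100 → 3-byte char #2 = E4 95 A1.
Offset 4: leading byte 0xF1 = 11110001 → 4-byte char #3 = F1 97 BA B7.
Offset 8: leading byte 0xE0 = 11100000 → 3-byte char #4 = E0 B8 9A.
Offset 11: leading byte 0xE3 = 11100011 → 3-byte char #5 = E3 B8 A7.
Offset 14: leading byte 0xE2 = 11100010 → 3-byte char #6 = E2 B9 A0.
Leading byte 0xE2 = 11100010 matches 1110xxxx → 3-byte sequence.
Byte 1: 0xE2 = 11100010, payload 0010 (4 bits).
Byte 2: 0xB9 = 10111001 (10xxxxxx ✓), payload 111001.
Byte 3: 0xA0 = 10100000 (10xxxxxx ✓), payload 100000.
Concatenate: 0010111001100000 = 0x2E60 (16 bits → U+2E60).

U+2E60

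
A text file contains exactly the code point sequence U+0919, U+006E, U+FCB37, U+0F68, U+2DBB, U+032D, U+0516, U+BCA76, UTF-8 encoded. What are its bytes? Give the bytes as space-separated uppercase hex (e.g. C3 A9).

E0 A4 99 6E F3 BC AC B7 E0 BD A8 E2 B6 BB CC AD D4 96 F2 BC A9 B6

U+0919: 3-byte form → E0 A4 99.
U+006E: 1-byte form → 6E.
U+FCB37: 4-byte form → F3 BC AC B7.
U+0F68: 3-byte form → E0 BD A8.
U+2DBB: 3-byte form → E2 B6 BB.
U+032D: 2-byte form → CC AD.
U+0516: 2-byte form → D4 96.
U+BCA76: 4-byte form → F2 BC A9 B6.
Concatenated (22 bytes): E0 A4 99 6E F3 BC AC B7 E0 BD A8 E2 B6 BB CC AD D4 96 F2 BC A9 B6.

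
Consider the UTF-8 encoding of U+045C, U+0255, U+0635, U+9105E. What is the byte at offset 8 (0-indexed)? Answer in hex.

0x81

U+045C → 2-byte form D1 9C at offsets 0–1.
U+0255 → 2-byte form C9 95 at offsets 2–3.
U+0635 → 2-byte form D8 B5 at offsets 4–5.
U+9105E → 4-byte form F2 91 81 9E at offsets 6–9.
Offset 8 falls in char 4's range; it's byte 3 of F2 91 81 9E = 0x81.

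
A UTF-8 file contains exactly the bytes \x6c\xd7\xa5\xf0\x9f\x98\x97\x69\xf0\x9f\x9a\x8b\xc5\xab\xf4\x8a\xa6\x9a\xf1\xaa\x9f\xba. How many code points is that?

8

Byte at offset 0: 0x6C = 01101100 → 1-byte char (#1). Advance 1.
Byte at offset 1: 0xD7 = 11010111 → 2-byte char (#2). Advance 2.
Byte at offset 3: 0xF0 = 11110000 → 4-byte char (#3). Advance 4.
Byte at offset 7: 0x69 = 01101001 → 1-byte char (#4). Advance 1.
Byte at offset 8: 0xF0 = 11110000 → 4-byte char (#5). Advance 4.
Byte at offset 12: 0xC5 = 11000101 → 2-byte char (#6). Advance 2.
Byte at offset 14: 0xF4 = 11110100 → 4-byte char (#7). Advance 4.
Byte at offset 18: 0xF1 = 11110001 → 4-byte char (#8). Advance 4.
Reached end at offset 22 after 8 code points.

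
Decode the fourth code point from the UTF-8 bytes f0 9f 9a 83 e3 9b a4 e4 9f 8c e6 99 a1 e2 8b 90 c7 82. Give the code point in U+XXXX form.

Offset 0: leading byte 0xF0 = 11110000 → 4-byte char #1 = F0 9F 9A 83.
Offset 4: leading byte 0xE3 = 11100011 → 3-byte char #2 = E3 9B A4.
Offset 7: leading byte 0xE4 = 11100100 → 3-byte char #3 = E4 9F 8C.
Offset 10: leading byte 0xE6 = 11100110 → 3-byte char #4 = E6 99 A1.
Leading byte 0xE6 = 11100110 matches 1110xxxx → 3-byte sequence.
Byte 1: 0xE6 = 11100110, payload 0110 (4 bits).
Byte 2: 0x99 = 10011001 (10xxxxxx ✓), payload 011001.
Byte 3: 0xA1 = 10100001 (10xxxxxx ✓), payload 100001.
Concatenate: 0110011001100001 = 0x6661 (16 bits → U+6661).

U+6661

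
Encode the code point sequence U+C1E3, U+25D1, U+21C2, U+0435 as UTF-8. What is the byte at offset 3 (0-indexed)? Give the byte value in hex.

0xE2

U+C1E3 → 3-byte form EC 87 A3 at offsets 0–2.
U+25D1 → 3-byte form E2 97 91 at offsets 3–5.
Offset 3 falls in char 2's range; it's byte 1 of E2 97 91 = 0xE2.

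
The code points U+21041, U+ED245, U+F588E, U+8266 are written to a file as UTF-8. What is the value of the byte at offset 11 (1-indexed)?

1-indexed offset 11 is 0-indexed offset 10.
U+21041 → 4-byte form F0 A1 81 81 at offsets 0–3.
U+ED245 → 4-byte form F3 AD 89 85 at offsets 4–7.
U+F588E → 4-byte form F3 B5 A2 8E at offsets 8–11.
Offset 10 falls in char 3's range; it's byte 3 of F3 B5 A2 8E = 0xA2.

0xA2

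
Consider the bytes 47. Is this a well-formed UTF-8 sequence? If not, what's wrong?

Leading byte 0x47 = 01000111 → 1-byte form.

valid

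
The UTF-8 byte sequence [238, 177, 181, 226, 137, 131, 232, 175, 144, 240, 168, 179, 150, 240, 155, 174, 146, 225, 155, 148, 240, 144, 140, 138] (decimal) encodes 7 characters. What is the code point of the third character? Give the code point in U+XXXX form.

Offset 0: leading byte 0xEE = 11101110 → 3-byte char #1 = EE B1 B5.
Offset 3: leading byte 0xE2 = 11100010 → 3-byte char #2 = E2 89 83.
Offset 6: leading byte 0xE8 = 11101000 → 3-byte char #3 = E8 AF 90.
Leading byte 0xE8 = 11101000 matches 1110xxxx → 3-byte sequence.
Byte 1: 0xE8 = 11101000, payload 1000 (4 bits).
Byte 2: 0xAF = 10101111 (10xxxxxx ✓), payload 101111.
Byte 3: 0x90 = 10010000 (10xxxxxx ✓), payload 010000.
Concatenate: 1000101111010000 = 0x8BD0 (16 bits → U+8BD0).

U+8BD0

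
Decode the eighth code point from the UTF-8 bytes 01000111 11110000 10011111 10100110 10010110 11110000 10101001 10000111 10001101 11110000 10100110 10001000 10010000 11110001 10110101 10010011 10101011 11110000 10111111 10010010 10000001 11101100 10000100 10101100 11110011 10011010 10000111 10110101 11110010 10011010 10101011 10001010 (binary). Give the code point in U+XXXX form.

U+DA1F5

Offset 0: leading byte 0x47 = 01000111 → 1-byte char #1 = 47.
Offset 1: leading byte 0xF0 = 11110000 → 4-byte char #2 = F0 9F A6 96.
Offset 5: leading byte 0xF0 = 11110000 → 4-byte char #3 = F0 A9 87 8D.
Offset 9: leading byte 0xF0 = 11110000 → 4-byte char #4 = F0 A6 88 90.
Offset 13: leading byte 0xF1 = 11110001 → 4-byte char #5 = F1 B5 93 AB.
Offset 17: leading byte 0xF0 = 11110000 → 4-byte char #6 = F0 BF 92 81.
Offset 21: leading byte 0xEC = 11101100 → 3-byte char #7 = EC 84 AC.
Offset 24: leading byte 0xF3 = 11110011 → 4-byte char #8 = F3 9A 87 B5.
Leading byte 0xF3 = 11110011 matches 11110xxx → 4-byte sequence.
Byte 1: 0xF3 = 11110011, payload 011 (3 bits).
Byte 2: 0x9A = 10011010 (10xxxxxx ✓), payload 011010.
Byte 3: 0x87 = 10000111 (10xxxxxx ✓), payload 000111.
Byte 4: 0xB5 = 10110101 (10xxxxxx ✓), payload 110101.
Concatenate: 011011010000111110101 = 0xDA1F5 (21 bits → U+DA1F5).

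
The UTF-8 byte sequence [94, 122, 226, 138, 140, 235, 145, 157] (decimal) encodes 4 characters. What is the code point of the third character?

U+228C

Offset 0: leading byte 0x5E = 01011110 → 1-byte char #1 = 5E.
Offset 1: leading byte 0x7A = 01111010 → 1-byte char #2 = 7A.
Offset 2: leading byte 0xE2 = 11100010 → 3-byte char #3 = E2 8A 8C.
Leading byte 0xE2 = 11100010 matches 1110xxxx → 3-byte sequence.
Byte 1: 0xE2 = 11100010, payload 0010 (4 bits).
Byte 2: 0x8A = 10001010 (10xxxxxx ✓), payload 001010.
Byte 3: 0x8C = 10001100 (10xxxxxx ✓), payload 001100.
Concatenate: 0010001010001100 = 0x228C (16 bits → U+228C).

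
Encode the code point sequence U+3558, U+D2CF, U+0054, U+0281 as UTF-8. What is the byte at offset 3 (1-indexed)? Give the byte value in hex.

0x98

1-indexed offset 3 is 0-indexed offset 2.
U+3558 → 3-byte form E3 95 98 at offsets 0–2.
Offset 2 falls in char 1's range; it's byte 3 of E3 95 98 = 0x98.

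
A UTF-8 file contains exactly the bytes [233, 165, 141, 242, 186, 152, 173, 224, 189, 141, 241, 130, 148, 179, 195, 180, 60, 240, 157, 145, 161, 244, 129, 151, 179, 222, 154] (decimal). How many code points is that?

Byte at offset 0: 0xE9 = 11101001 → 3-byte char (#1). Advance 3.
Byte at offset 3: 0xF2 = 11110010 → 4-byte char (#2). Advance 4.
Byte at offset 7: 0xE0 = 11100000 → 3-byte char (#3). Advance 3.
Byte at offset 10: 0xF1 = 11110001 → 4-byte char (#4). Advance 4.
Byte at offset 14: 0xC3 = 11000011 → 2-byte char (#5). Advance 2.
Byte at offset 16: 0x3C = 00111100 → 1-byte char (#6). Advance 1.
Byte at offset 17: 0xF0 = 11110000 → 4-byte char (#7). Advance 4.
Byte at offset 21: 0xF4 = 11110100 → 4-byte char (#8). Advance 4.
Byte at offset 25: 0xDE = 11011110 → 2-byte char (#9). Advance 2.
Reached end at offset 27 after 9 code points.

9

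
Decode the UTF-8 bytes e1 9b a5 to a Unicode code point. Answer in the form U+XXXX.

Leading byte 0xE1 = 11100001 matches 1110xxxx → 3-byte sequence.
Byte 1: 0xE1 = 11100001, payload 0001 (4 bits).
Byte 2: 0x9B = 10011011 (10xxxxxx ✓), payload 011011.
Byte 3: 0xA5 = 10100101 (10xxxxxx ✓), payload 100101.
Concatenate: 0001011011100101 = 0x16E5 (16 bits → U+16E5).

U+16E5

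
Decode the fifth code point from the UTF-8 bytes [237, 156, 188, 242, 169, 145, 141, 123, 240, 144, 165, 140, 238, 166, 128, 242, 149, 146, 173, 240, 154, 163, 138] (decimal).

U+E980

Offset 0: leading byte 0xED = 11101101 → 3-byte char #1 = ED 9C BC.
Offset 3: leading byte 0xF2 = 11110010 → 4-byte char #2 = F2 A9 91 8D.
Offset 7: leading byte 0x7B = 01111011 → 1-byte char #3 = 7B.
Offset 8: leading byte 0xF0 = 11110000 → 4-byte char #4 = F0 90 A5 8C.
Offset 12: leading byte 0xEE = 11101110 → 3-byte char #5 = EE A6 80.
Leading byte 0xEE = 11101110 matches 1110xxxx → 3-byte sequence.
Byte 1: 0xEE = 11101110, payload 1110 (4 bits).
Byte 2: 0xA6 = 10100110 (10xxxxxx ✓), payload 100110.
Byte 3: 0x80 = 10000000 (10xxxxxx ✓), payload 000000.
Concatenate: 1110100110000000 = 0xE980 (16 bits → U+E980).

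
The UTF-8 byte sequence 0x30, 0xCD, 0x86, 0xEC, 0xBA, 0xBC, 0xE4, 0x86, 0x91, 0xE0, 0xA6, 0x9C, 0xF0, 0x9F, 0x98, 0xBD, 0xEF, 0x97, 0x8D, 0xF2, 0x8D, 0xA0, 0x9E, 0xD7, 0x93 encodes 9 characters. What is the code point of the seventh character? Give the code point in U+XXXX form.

Offset 0: leading byte 0x30 = 00110000 → 1-byte char #1 = 30.
Offset 1: leading byte 0xCD = 11001101 → 2-byte char #2 = CD 86.
Offset 3: leading byte 0xEC = 11101100 → 3-byte char #3 = EC BA BC.
Offset 6: leading byte 0xE4 = 11100100 → 3-byte char #4 = E4 86 91.
Offset 9: leading byte 0xE0 = 11100000 → 3-byte char #5 = E0 A6 9C.
Offset 12: leading byte 0xF0 = 11110000 → 4-byte char #6 = F0 9F 98 BD.
Offset 16: leading byte 0xEF = 11101111 → 3-byte char #7 = EF 97 8D.
Leading byte 0xEF = 11101111 matches 1110xxxx → 3-byte sequence.
Byte 1: 0xEF = 11101111, payload 1111 (4 bits).
Byte 2: 0x97 = 10010111 (10xxxxxx ✓), payload 010111.
Byte 3: 0x8D = 10001101 (10xxxxxx ✓), payload 001101.
Concatenate: 1111010111001101 = 0xF5CD (16 bits → U+F5CD).

U+F5CD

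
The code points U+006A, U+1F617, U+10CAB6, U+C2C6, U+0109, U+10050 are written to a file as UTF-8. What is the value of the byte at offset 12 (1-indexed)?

1-indexed offset 12 is 0-indexed offset 11.
U+006A → 1-byte form 6A at offsets 0–0.
U+1F617 → 4-byte form F0 9F 98 97 at offsets 1–4.
U+10CAB6 → 4-byte form F4 8C AA B6 at offsets 5–8.
U+C2C6 → 3-byte form EC 8B 86 at offsets 9–11.
Offset 11 falls in char 4's range; it's byte 3 of EC 8B 86 = 0x86.

0x86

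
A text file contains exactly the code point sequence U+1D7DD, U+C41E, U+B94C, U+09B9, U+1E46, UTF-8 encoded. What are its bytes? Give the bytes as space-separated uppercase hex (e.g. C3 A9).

F0 9D 9F 9D EC 90 9E EB A5 8C E0 A6 B9 E1 B9 86

U+1D7DD: 4-byte form → F0 9D 9F 9D.
U+C41E: 3-byte form → EC 90 9E.
U+B94C: 3-byte form → EB A5 8C.
U+09B9: 3-byte form → E0 A6 B9.
U+1E46: 3-byte form → E1 B9 86.
Concatenated (16 bytes): F0 9D 9F 9D EC 90 9E EB A5 8C E0 A6 B9 E1 B9 86.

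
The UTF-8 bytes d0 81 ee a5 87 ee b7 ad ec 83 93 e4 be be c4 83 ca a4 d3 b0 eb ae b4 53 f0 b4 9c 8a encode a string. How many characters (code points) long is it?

Byte at offset 0: 0xD0 = 11010000 → 2-byte char (#1). Advance 2.
Byte at offset 2: 0xEE = 11101110 → 3-byte char (#2). Advance 3.
Byte at offset 5: 0xEE = 11101110 → 3-byte char (#3). Advance 3.
Byte at offset 8: 0xEC = 11101100 → 3-byte char (#4). Advance 3.
Byte at offset 11: 0xE4 = 11100100 → 3-byte char (#5). Advance 3.
Byte at offset 14: 0xC4 = 11000100 → 2-byte char (#6). Advance 2.
Byte at offset 16: 0xCA = 11001010 → 2-byte char (#7). Advance 2.
Byte at offset 18: 0xD3 = 11010011 → 2-byte char (#8). Advance 2.
Byte at offset 20: 0xEB = 11101011 → 3-byte char (#9). Advance 3.
Byte at offset 23: 0x53 = 01010011 → 1-byte char (#10). Advance 1.
Byte at offset 24: 0xF0 = 11110000 → 4-byte char (#11). Advance 4.
Reached end at offset 28 after 11 code points.

11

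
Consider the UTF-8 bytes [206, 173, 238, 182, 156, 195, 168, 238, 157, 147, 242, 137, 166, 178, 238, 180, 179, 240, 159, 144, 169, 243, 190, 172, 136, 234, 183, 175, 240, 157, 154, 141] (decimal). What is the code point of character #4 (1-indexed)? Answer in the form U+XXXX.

Offset 0: leading byte 0xCE = 11001110 → 2-byte char #1 = CE AD.
Offset 2: leading byte 0xEE = 11101110 → 3-byte char #2 = EE B6 9C.
Offset 5: leading byte 0xC3 = 11000011 → 2-byte char #3 = C3 A8.
Offset 7: leading byte 0xEE = 11101110 → 3-byte char #4 = EE 9D 93.
Leading byte 0xEE = 11101110 matches 1110xxxx → 3-byte sequence.
Byte 1: 0xEE = 11101110, payload 1110 (4 bits).
Byte 2: 0x9D = 10011101 (10xxxxxx ✓), payload 011101.
Byte 3: 0x93 = 10010011 (10xxxxxx ✓), payload 010011.
Concatenate: 1110011101010011 = 0xE753 (16 bits → U+E753).

U+E753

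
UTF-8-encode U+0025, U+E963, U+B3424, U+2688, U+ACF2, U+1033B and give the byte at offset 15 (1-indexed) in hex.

0xF0

1-indexed offset 15 is 0-indexed offset 14.
U+0025 → 1-byte form 25 at offsets 0–0.
U+E963 → 3-byte form EE A5 A3 at offsets 1–3.
U+B3424 → 4-byte form F2 B3 90 A4 at offsets 4–7.
U+2688 → 3-byte form E2 9A 88 at offsets 8–10.
U+ACF2 → 3-byte form EA B3 B2 at offsets 11–13.
U+1033B → 4-byte form F0 90 8C BB at offsets 14–17.
Offset 14 falls in char 6's range; it's byte 1 of F0 90 8C BB = 0xF0.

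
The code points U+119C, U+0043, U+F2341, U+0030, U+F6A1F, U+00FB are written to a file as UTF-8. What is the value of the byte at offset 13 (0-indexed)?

U+119C → 3-byte form E1 86 9C at offsets 0–2.
U+0043 → 1-byte form 43 at offsets 3–3.
U+F2341 → 4-byte form F3 B2 8D 81 at offsets 4–7.
U+0030 → 1-byte form 30 at offsets 8–8.
U+F6A1F → 4-byte form F3 B6 A8 9F at offsets 9–12.
U+00FB → 2-byte form C3 BB at offsets 13–14.
Offset 13 falls in char 6's range; it's byte 1 of C3 BB = 0xC3.

0xC3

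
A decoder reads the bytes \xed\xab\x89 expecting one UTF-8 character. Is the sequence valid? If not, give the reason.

Structurally a 3-byte sequence; payload = 0xDAC9.
But 0xDAC9 is in U+D800–U+DFFF, the surrogate range. Surrogates are not Unicode scalar values and are forbidden in UTF-8.

invalid (encodes a surrogate (U+D800–U+DFFF))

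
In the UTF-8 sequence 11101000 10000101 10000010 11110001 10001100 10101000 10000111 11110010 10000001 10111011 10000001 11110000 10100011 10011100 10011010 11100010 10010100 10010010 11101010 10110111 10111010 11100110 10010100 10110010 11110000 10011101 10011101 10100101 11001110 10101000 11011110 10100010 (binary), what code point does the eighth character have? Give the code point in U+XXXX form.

Offset 0: leading byte 0xE8 = 11101000 → 3-byte char #1 = E8 85 82.
Offset 3: leading byte 0xF1 = 11110001 → 4-byte char #2 = F1 8C A8 87.
Offset 7: leading byte 0xF2 = 11110010 → 4-byte char #3 = F2 81 BB 81.
Offset 11: leading byte 0xF0 = 11110000 → 4-byte char #4 = F0 A3 9C 9A.
Offset 15: leading byte 0xE2 = 11100010 → 3-byte char #5 = E2 94 92.
Offset 18: leading byte 0xEA = 11101010 → 3-byte char #6 = EA B7 BA.
Offset 21: leading byte 0xE6 = 11100110 → 3-byte char #7 = E6 94 B2.
Offset 24: leading byte 0xF0 = 11110000 → 4-byte char #8 = F0 9D 9D A5.
Leading byte 0xF0 = 11110000 matches 11110xxx → 4-byte sequence.
Byte 1: 0xF0 = 11110000, payload 000 (3 bits).
Byte 2: 0x9D = 10011101 (10xxxxxx ✓), payload 011101.
Byte 3: 0x9D = 10011101 (10xxxxxx ✓), payload 011101.
Byte 4: 0xA5 = 10100101 (10xxxxxx ✓), payload 100101.
Concatenate: 000011101011101100101 = 0x1D765 (21 bits → U+1D765).

U+1D765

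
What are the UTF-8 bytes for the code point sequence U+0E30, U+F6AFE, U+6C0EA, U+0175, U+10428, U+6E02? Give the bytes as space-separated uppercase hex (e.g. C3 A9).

E0 B8 B0 F3 B6 AB BE F1 AC 83 AA C5 B5 F0 90 90 A8 E6 B8 82

U+0E30: 3-byte form → E0 B8 B0.
U+F6AFE: 4-byte form → F3 B6 AB BE.
U+6C0EA: 4-byte form → F1 AC 83 AA.
U+0175: 2-byte form → C5 B5.
U+10428: 4-byte form → F0 90 90 A8.
U+6E02: 3-byte form → E6 B8 82.
Concatenated (20 bytes): E0 B8 B0 F3 B6 AB BE F1 AC 83 AA C5 B5 F0 90 90 A8 E6 B8 82.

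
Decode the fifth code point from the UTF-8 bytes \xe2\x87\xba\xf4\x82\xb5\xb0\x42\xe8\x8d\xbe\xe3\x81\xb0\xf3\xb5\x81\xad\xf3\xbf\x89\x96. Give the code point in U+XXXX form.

Offset 0: leading byte 0xE2 = 11100010 → 3-byte char #1 = E2 87 BA.
Offset 3: leading byte 0xF4 = 11110100 → 4-byte char #2 = F4 82 B5 B0.
Offset 7: leading byte 0x42 = 01000010 → 1-byte char #3 = 42.
Offset 8: leading byte 0xE8 = 11101000 → 3-byte char #4 = E8 8D BE.
Offset 11: leading byte 0xE3 = 11100011 → 3-byte char #5 = E3 81 B0.
Leading byte 0xE3 = 11100011 matches 1110xxxx → 3-byte sequence.
Byte 1: 0xE3 = 11100011, payload 0011 (4 bits).
Byte 2: 0x81 = 10000001 (10xxxxxx ✓), payload 000001.
Byte 3: 0xB0 = 10110000 (10xxxxxx ✓), payload 110000.
Concatenate: 0011000001110000 = 0x3070 (16 bits → U+3070).

U+3070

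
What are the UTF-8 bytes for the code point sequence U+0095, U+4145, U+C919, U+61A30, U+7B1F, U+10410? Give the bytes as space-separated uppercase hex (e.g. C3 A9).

U+0095: 2-byte form → C2 95.
U+4145: 3-byte form → E4 85 85.
U+C919: 3-byte form → EC A4 99.
U+61A30: 4-byte form → F1 A1 A8 B0.
U+7B1F: 3-byte form → E7 AC 9F.
U+10410: 4-byte form → F0 90 90 90.
Concatenated (19 bytes): C2 95 E4 85 85 EC A4 99 F1 A1 A8 B0 E7 AC 9F F0 90 90 90.

C2 95 E4 85 85 EC A4 99 F1 A1 A8 B0 E7 AC 9F F0 90 90 90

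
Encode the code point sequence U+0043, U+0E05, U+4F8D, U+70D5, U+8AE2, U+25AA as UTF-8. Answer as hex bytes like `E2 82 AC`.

U+0043: 1-byte form → 43.
U+0E05: 3-byte form → E0 B8 85.
U+4F8D: 3-byte form → E4 BE 8D.
U+70D5: 3-byte form → E7 83 95.
U+8AE2: 3-byte form → E8 AB A2.
U+25AA: 3-byte form → E2 96 AA.
Concatenated (16 bytes): 43 E0 B8 85 E4 BE 8D E7 83 95 E8 AB A2 E2 96 AA.

43 E0 B8 85 E4 BE 8D E7 83 95 E8 AB A2 E2 96 AA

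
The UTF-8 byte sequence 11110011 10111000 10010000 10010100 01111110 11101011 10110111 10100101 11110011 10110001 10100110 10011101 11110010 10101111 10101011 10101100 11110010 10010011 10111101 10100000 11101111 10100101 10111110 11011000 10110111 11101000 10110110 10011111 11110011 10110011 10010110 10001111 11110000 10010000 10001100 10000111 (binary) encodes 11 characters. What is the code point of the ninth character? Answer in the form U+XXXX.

U+8D9F

Offset 0: leading byte 0xF3 = 11110011 → 4-byte char #1 = F3 B8 90 94.
Offset 4: leading byte 0x7E = 01111110 → 1-byte char #2 = 7E.
Offset 5: leading byte 0xEB = 11101011 → 3-byte char #3 = EB B7 A5.
Offset 8: leading byte 0xF3 = 11110011 → 4-byte char #4 = F3 B1 A6 9D.
Offset 12: leading byte 0xF2 = 11110010 → 4-byte char #5 = F2 AF AB AC.
Offset 16: leading byte 0xF2 = 11110010 → 4-byte char #6 = F2 93 BD A0.
Offset 20: leading byte 0xEF = 11101111 → 3-byte char #7 = EF A5 BE.
Offset 23: leading byte 0xD8 = 11011000 → 2-byte char #8 = D8 B7.
Offset 25: leading byte 0xE8 = 11101000 → 3-byte char #9 = E8 B6 9F.
Leading byte 0xE8 = 11101000 matches 1110xxxx → 3-byte sequence.
Byte 1: 0xE8 = 11101000, payload 1000 (4 bits).
Byte 2: 0xB6 = 10110110 (10xxxxxx ✓), payload 110110.
Byte 3: 0x9F = 10011111 (10xxxxxx ✓), payload 011111.
Concatenate: 1000110110011111 = 0x8D9F (16 bits → U+8D9F).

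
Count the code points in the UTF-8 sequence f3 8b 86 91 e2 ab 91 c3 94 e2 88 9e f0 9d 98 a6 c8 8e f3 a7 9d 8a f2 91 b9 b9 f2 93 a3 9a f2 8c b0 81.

10

Byte at offset 0: 0xF3 = 11110011 → 4-byte char (#1). Advance 4.
Byte at offset 4: 0xE2 = 11100010 → 3-byte char (#2). Advance 3.
Byte at offset 7: 0xC3 = 11000011 → 2-byte char (#3). Advance 2.
Byte at offset 9: 0xE2 = 11100010 → 3-byte char (#4). Advance 3.
Byte at offset 12: 0xF0 = 11110000 → 4-byte char (#5). Advance 4.
Byte at offset 16: 0xC8 = 11001000 → 2-byte char (#6). Advance 2.
Byte at offset 18: 0xF3 = 11110011 → 4-byte char (#7). Advance 4.
Byte at offset 22: 0xF2 = 11110010 → 4-byte char (#8). Advance 4.
Byte at offset 26: 0xF2 = 11110010 → 4-byte char (#9). Advance 4.
Byte at offset 30: 0xF2 = 11110010 → 4-byte char (#10). Advance 4.
Reached end at offset 34 after 10 code points.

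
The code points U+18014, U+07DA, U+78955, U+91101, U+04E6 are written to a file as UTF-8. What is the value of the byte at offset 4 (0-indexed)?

U+18014 → 4-byte form F0 98 80 94 at offsets 0–3.
U+07DA → 2-byte form DF 9A at offsets 4–5.
Offset 4 falls in char 2's range; it's byte 1 of DF 9A = 0xDF.

0xDF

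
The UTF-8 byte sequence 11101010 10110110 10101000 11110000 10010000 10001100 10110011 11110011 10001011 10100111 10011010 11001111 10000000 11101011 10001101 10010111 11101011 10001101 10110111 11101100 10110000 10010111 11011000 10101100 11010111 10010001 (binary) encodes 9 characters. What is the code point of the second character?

Offset 0: leading byte 0xEA = 11101010 → 3-byte char #1 = EA B6 A8.
Offset 3: leading byte 0xF0 = 11110000 → 4-byte char #2 = F0 90 8C B3.
Leading byte 0xF0 = 11110000 matches 11110xxx → 4-byte sequence.
Byte 1: 0xF0 = 11110000, payload 000 (3 bits).
Byte 2: 0x90 = 10010000 (10xxxxxx ✓), payload 010000.
Byte 3: 0x8C = 10001100 (10xxxxxx ✓), payload 001100.
Byte 4: 0xB3 = 10110011 (10xxxxxx ✓), payload 110011.
Concatenate: 000010000001100110011 = 0x10333 (21 bits → U+10333).

U+10333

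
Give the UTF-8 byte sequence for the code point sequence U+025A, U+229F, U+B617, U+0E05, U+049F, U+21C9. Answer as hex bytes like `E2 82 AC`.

C9 9A E2 8A 9F EB 98 97 E0 B8 85 D2 9F E2 87 89

U+025A: 2-byte form → C9 9A.
U+229F: 3-byte form → E2 8A 9F.
U+B617: 3-byte form → EB 98 97.
U+0E05: 3-byte form → E0 B8 85.
U+049F: 2-byte form → D2 9F.
U+21C9: 3-byte form → E2 87 89.
Concatenated (16 bytes): C9 9A E2 8A 9F EB 98 97 E0 B8 85 D2 9F E2 87 89.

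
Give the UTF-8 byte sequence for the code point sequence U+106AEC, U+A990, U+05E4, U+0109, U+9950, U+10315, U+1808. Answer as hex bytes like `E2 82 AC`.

U+106AEC: 4-byte form → F4 86 AB AC.
U+A990: 3-byte form → EA A6 90.
U+05E4: 2-byte form → D7 A4.
U+0109: 2-byte form → C4 89.
U+9950: 3-byte form → E9 A5 90.
U+10315: 4-byte form → F0 90 8C 95.
U+1808: 3-byte form → E1 A0 88.
Concatenated (21 bytes): F4 86 AB AC EA A6 90 D7 A4 C4 89 E9 A5 90 F0 90 8C 95 E1 A0 88.

F4 86 AB AC EA A6 90 D7 A4 C4 89 E9 A5 90 F0 90 8C 95 E1 A0 88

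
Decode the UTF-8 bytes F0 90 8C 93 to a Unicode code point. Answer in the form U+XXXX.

U+10313

Leading byte 0xF0 = 11110000 matches 11110xxx → 4-byte sequence.
Byte 1: 0xF0 = 11110000, payload 000 (3 bits).
Byte 2: 0x90 = 10010000 (10xxxxxx ✓), payload 010000.
Byte 3: 0x8C = 10001100 (10xxxxxx ✓), payload 001100.
Byte 4: 0x93 = 10010011 (10xxxxxx ✓), payload 010011.
Concatenate: 000010000001100010011 = 0x10313 (21 bits → U+10313).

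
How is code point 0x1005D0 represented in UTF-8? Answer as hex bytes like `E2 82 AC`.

U+1005D0 = 0x1005D0 = 1050064 decimal. In range U+10000–U+10FFFF → 4-byte form: 11110xxx 10xxxxxx 10xxxxxx 10xxxxxx.
Binary (21 bits): 100000000010111010000.
Split 3+6+6+6: 100 | 000000 | 010111 | 010000.
Byte 1: 11110100 = 0xF4.
Byte 2: 10000000 = 0x80.
Byte 3: 10010111 = 0x97.
Byte 4: 10010000 = 0x90.

F4 80 97 90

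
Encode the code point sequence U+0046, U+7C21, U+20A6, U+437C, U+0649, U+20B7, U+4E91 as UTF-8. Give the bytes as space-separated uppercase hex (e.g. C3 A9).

U+0046: 1-byte form → 46.
U+7C21: 3-byte form → E7 B0 A1.
U+20A6: 3-byte form → E2 82 A6.
U+437C: 3-byte form → E4 8D BC.
U+0649: 2-byte form → D9 89.
U+20B7: 3-byte form → E2 82 B7.
U+4E91: 3-byte form → E4 BA 91.
Concatenated (18 bytes): 46 E7 B0 A1 E2 82 A6 E4 8D BC D9 89 E2 82 B7 E4 BA 91.

46 E7 B0 A1 E2 82 A6 E4 8D BC D9 89 E2 82 B7 E4 BA 91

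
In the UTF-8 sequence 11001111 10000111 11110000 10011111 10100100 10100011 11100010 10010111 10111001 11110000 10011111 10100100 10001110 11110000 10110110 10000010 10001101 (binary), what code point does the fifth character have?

U+3608D

Offset 0: leading byte 0xCF = 11001111 → 2-byte char #1 = CF 87.
Offset 2: leading byte 0xF0 = 11110000 → 4-byte char #2 = F0 9F A4 A3.
Offset 6: leading byte 0xE2 = 11100010 → 3-byte char #3 = E2 97 B9.
Offset 9: leading byte 0xF0 = 11110000 → 4-byte char #4 = F0 9F A4 8E.
Offset 13: leading byte 0xF0 = 11110000 → 4-byte char #5 = F0 B6 82 8D.
Leading byte 0xF0 = 11110000 matches 11110xxx → 4-byte sequence.
Byte 1: 0xF0 = 11110000, payload 000 (3 bits).
Byte 2: 0xB6 = 10110110 (10xxxxxx ✓), payload 110110.
Byte 3: 0x82 = 10000010 (10xxxxxx ✓), payload 000010.
Byte 4: 0x8D = 10001101 (10xxxxxx ✓), payload 001101.
Concatenate: 000110110000010001101 = 0x3608D (21 bits → U+3608D).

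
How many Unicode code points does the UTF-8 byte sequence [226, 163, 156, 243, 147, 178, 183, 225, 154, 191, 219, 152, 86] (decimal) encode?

5

Byte at offset 0: 0xE2 = 11100010 → 3-byte char (#1). Advance 3.
Byte at offset 3: 0xF3 = 11110011 → 4-byte char (#2). Advance 4.
Byte at offset 7: 0xE1 = 11100001 → 3-byte char (#3). Advance 3.
Byte at offset 10: 0xDB = 11011011 → 2-byte char (#4). Advance 2.
Byte at offset 12: 0x56 = 01010110 → 1-byte char (#5). Advance 1.
Reached end at offset 13 after 5 code points.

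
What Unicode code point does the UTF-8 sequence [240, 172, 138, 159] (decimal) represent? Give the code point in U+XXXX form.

Leading byte 0xF0 = 11110000 matches 11110xxx → 4-byte sequence.
Byte 1: 0xF0 = 11110000, payload 000 (3 bits).
Byte 2: 0xAC = 10101100 (10xxxxxx ✓), payload 101100.
Byte 3: 0x8A = 10001010 (10xxxxxx ✓), payload 001010.
Byte 4: 0x9F = 10011111 (10xxxxxx ✓), payload 011111.
Concatenate: 000101100001010011111 = 0x2C29F (21 bits → U+2C29F).

U+2C29F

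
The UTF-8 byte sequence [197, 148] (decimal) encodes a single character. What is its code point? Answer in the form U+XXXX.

Leading byte 0xC5 = 11000101 matches 110xxxxx → 2-byte sequence.
Byte 1: 0xC5 = 11000101, payload 00101 (5 bits).
Byte 2: 0x94 = 10010100 (10xxxxxx ✓), payload 010100.
Concatenate: 00101010100 = 0x154 (11 bits → U+0154).

U+0154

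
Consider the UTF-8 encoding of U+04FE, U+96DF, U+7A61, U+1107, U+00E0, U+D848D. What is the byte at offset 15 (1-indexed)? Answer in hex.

1-indexed offset 15 is 0-indexed offset 14.
U+04FE → 2-byte form D3 BE at offsets 0–1.
U+96DF → 3-byte form E9 9B 9F at offsets 2–4.
U+7A61 → 3-byte form E7 A9 A1 at offsets 5–7.
U+1107 → 3-byte form E1 84 87 at offsets 8–10.
U+00E0 → 2-byte form C3 A0 at offsets 11–12.
U+D848D → 4-byte form F3 98 92 8D at offsets 13–16.
Offset 14 falls in char 6's range; it's byte 2 of F3 98 92 8D = 0x98.

0x98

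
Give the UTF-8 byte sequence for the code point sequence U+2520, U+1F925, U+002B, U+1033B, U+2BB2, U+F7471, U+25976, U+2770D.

E2 94 A0 F0 9F A4 A5 2B F0 90 8C BB E2 AE B2 F3 B7 91 B1 F0 A5 A5 B6 F0 A7 9C 8D

U+2520: 3-byte form → E2 94 A0.
U+1F925: 4-byte form → F0 9F A4 A5.
U+002B: 1-byte form → 2B.
U+1033B: 4-byte form → F0 90 8C BB.
U+2BB2: 3-byte form → E2 AE B2.
U+F7471: 4-byte form → F3 B7 91 B1.
U+25976: 4-byte form → F0 A5 A5 B6.
U+2770D: 4-byte form → F0 A7 9C 8D.
Concatenated (27 bytes): E2 94 A0 F0 9F A4 A5 2B F0 90 8C BB E2 AE B2 F3 B7 91 B1 F0 A5 A5 B6 F0 A7 9C 8D.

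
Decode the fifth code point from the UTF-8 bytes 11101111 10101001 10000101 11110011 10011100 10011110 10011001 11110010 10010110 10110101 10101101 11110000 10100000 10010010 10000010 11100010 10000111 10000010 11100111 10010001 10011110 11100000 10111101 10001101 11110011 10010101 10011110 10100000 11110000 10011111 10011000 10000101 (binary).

Offset 0: leading byte 0xEF = 11101111 → 3-byte char #1 = EF A9 85.
Offset 3: leading byte 0xF3 = 11110011 → 4-byte char #2 = F3 9C 9E 99.
Offset 7: leading byte 0xF2 = 11110010 → 4-byte char #3 = F2 96 B5 AD.
Offset 11: leading byte 0xF0 = 11110000 → 4-byte char #4 = F0 A0 92 82.
Offset 15: leading byte 0xE2 = 11100010 → 3-byte char #5 = E2 87 82.
Leading byte 0xE2 = 11100010 matches 1110xxxx → 3-byte sequence.
Byte 1: 0xE2 = 11100010, payload 0010 (4 bits).
Byte 2: 0x87 = 10000111 (10xxxxxx ✓), payload 000111.
Byte 3: 0x82 = 10000010 (10xxxxxx ✓), payload 000010.
Concatenate: 0010000111000010 = 0x21C2 (16 bits → U+21C2).

U+21C2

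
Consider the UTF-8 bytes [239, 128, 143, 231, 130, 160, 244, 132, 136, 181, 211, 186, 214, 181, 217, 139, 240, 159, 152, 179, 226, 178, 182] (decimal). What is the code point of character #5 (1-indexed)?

U+05B5

Offset 0: leading byte 0xEF = 11101111 → 3-byte char #1 = EF 80 8F.
Offset 3: leading byte 0xE7 = 11100111 → 3-byte char #2 = E7 82 A0.
Offset 6: leading byte 0xF4 = 11110100 → 4-byte char #3 = F4 84 88 B5.
Offset 10: leading byte 0xD3 = 11010011 → 2-byte char #4 = D3 BA.
Offset 12: leading byte 0xD6 = 11010110 → 2-byte char #5 = D6 B5.
Leading byte 0xD6 = 11010110 matches 110xxxxx → 2-byte sequence.
Byte 1: 0xD6 = 11010110, payload 10110 (5 bits).
Byte 2: 0xB5 = 10110101 (10xxxxxx ✓), payload 110101.
Concatenate: 10110110101 = 0x5B5 (11 bits → U+05B5).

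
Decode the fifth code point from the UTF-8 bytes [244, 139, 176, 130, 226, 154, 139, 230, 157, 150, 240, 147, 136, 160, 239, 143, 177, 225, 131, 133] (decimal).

U+F3F1

Offset 0: leading byte 0xF4 = 11110100 → 4-byte char #1 = F4 8B B0 82.
Offset 4: leading byte 0xE2 = 11100010 → 3-byte char #2 = E2 9A 8B.
Offset 7: leading byte 0xE6 = 11100110 → 3-byte char #3 = E6 9D 96.
Offset 10: leading byte 0xF0 = 11110000 → 4-byte char #4 = F0 93 88 A0.
Offset 14: leading byte 0xEF = 11101111 → 3-byte char #5 = EF 8F B1.
Leading byte 0xEF = 11101111 matches 1110xxxx → 3-byte sequence.
Byte 1: 0xEF = 11101111, payload 1111 (4 bits).
Byte 2: 0x8F = 10001111 (10xxxxxx ✓), payload 001111.
Byte 3: 0xB1 = 10110001 (10xxxxxx ✓), payload 110001.
Concatenate: 1111001111110001 = 0xF3F1 (16 bits → U+F3F1).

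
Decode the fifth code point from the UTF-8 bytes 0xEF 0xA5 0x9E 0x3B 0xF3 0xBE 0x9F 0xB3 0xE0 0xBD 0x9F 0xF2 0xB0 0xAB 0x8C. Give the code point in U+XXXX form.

Offset 0: leading byte 0xEF = 11101111 → 3-byte char #1 = EF A5 9E.
Offset 3: leading byte 0x3B = 00111011 → 1-byte char #2 = 3B.
Offset 4: leading byte 0xF3 = 11110011 → 4-byte char #3 = F3 BE 9F B3.
Offset 8: leading byte 0xE0 = 11100000 → 3-byte char #4 = E0 BD 9F.
Offset 11: leading byte 0xF2 = 11110010 → 4-byte char #5 = F2 B0 AB 8C.
Leading byte 0xF2 = 11110010 matches 11110xxx → 4-byte sequence.
Byte 1: 0xF2 = 11110010, payload 010 (3 bits).
Byte 2: 0xB0 = 10110000 (10xxxxxx ✓), payload 110000.
Byte 3: 0xAB = 10101011 (10xxxxxx ✓), payload 101011.
Byte 4: 0x8C = 10001100 (10xxxxxx ✓), payload 001100.
Concatenate: 010110000101011001100 = 0xB0ACC (21 bits → U+B0ACC).

U+B0ACC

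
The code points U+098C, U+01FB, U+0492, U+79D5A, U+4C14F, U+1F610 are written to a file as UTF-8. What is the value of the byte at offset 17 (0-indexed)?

0x98

U+098C → 3-byte form E0 A6 8C at offsets 0–2.
U+01FB → 2-byte form C7 BB at offsets 3–4.
U+0492 → 2-byte form D2 92 at offsets 5–6.
U+79D5A → 4-byte form F1 B9 B5 9A at offsets 7–10.
U+4C14F → 4-byte form F1 8C 85 8F at offsets 11–14.
U+1F610 → 4-byte form F0 9F 98 90 at offsets 15–18.
Offset 17 falls in char 6's range; it's byte 3 of F0 9F 98 90 = 0x98.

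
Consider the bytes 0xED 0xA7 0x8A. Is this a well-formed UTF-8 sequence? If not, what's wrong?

invalid (encodes a surrogate (U+D800–U+DFFF))

Structurally a 3-byte sequence; payload = 0xD9CA.
But 0xD9CA is in U+D800–U+DFFF, the surrogate range. Surrogates are not Unicode scalar values and are forbidden in UTF-8.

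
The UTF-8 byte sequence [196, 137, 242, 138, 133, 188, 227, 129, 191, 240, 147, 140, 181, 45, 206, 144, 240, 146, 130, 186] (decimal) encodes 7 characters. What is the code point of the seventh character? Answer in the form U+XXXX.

Offset 0: leading byte 0xC4 = 11000100 → 2-byte char #1 = C4 89.
Offset 2: leading byte 0xF2 = 11110010 → 4-byte char #2 = F2 8A 85 BC.
Offset 6: leading byte 0xE3 = 11100011 → 3-byte char #3 = E3 81 BF.
Offset 9: leading byte 0xF0 = 11110000 → 4-byte char #4 = F0 93 8C B5.
Offset 13: leading byte 0x2D = 00101101 → 1-byte char #5 = 2D.
Offset 14: leading byte 0xCE = 11001110 → 2-byte char #6 = CE 90.
Offset 16: leading byte 0xF0 = 11110000 → 4-byte char #7 = F0 92 82 BA.
Leading byte 0xF0 = 11110000 matches 11110xxx → 4-byte sequence.
Byte 1: 0xF0 = 11110000, payload 000 (3 bits).
Byte 2: 0x92 = 10010010 (10xxxxxx ✓), payload 010010.
Byte 3: 0x82 = 10000010 (10xxxxxx ✓), payload 000010.
Byte 4: 0xBA = 10111010 (10xxxxxx ✓), payload 111010.
Concatenate: 000010010000010111010 = 0x120BA (21 bits → U+120BA).

U+120BA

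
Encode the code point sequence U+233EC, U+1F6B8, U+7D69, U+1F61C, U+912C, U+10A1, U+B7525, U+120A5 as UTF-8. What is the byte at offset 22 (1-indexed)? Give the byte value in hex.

1-indexed offset 22 is 0-indexed offset 21.
U+233EC → 4-byte form F0 A3 8F AC at offsets 0–3.
U+1F6B8 → 4-byte form F0 9F 9A B8 at offsets 4–7.
U+7D69 → 3-byte form E7 B5 A9 at offsets 8–10.
U+1F61C → 4-byte form F0 9F 98 9C at offsets 11–14.
U+912C → 3-byte form E9 84 AC at offsets 15–17.
U+10A1 → 3-byte form E1 82 A1 at offsets 18–20.
U+B7525 → 4-byte form F2 B7 94 A5 at offsets 21–24.
Offset 21 falls in char 7's range; it's byte 1 of F2 B7 94 A5 = 0xF2.

0xF2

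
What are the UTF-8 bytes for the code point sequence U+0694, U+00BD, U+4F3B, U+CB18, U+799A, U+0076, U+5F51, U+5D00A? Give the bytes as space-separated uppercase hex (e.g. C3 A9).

DA 94 C2 BD E4 BC BB EC AC 98 E7 A6 9A 76 E5 BD 91 F1 9D 80 8A

U+0694: 2-byte form → DA 94.
U+00BD: 2-byte form → C2 BD.
U+4F3B: 3-byte form → E4 BC BB.
U+CB18: 3-byte form → EC AC 98.
U+799A: 3-byte form → E7 A6 9A.
U+0076: 1-byte form → 76.
U+5F51: 3-byte form → E5 BD 91.
U+5D00A: 4-byte form → F1 9D 80 8A.
Concatenated (21 bytes): DA 94 C2 BD E4 BC BB EC AC 98 E7 A6 9A 76 E5 BD 91 F1 9D 80 8A.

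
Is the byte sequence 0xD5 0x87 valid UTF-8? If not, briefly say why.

Leading byte 0xD5 = 11010101 → 2-byte form.
Continuation bytes 0x87=10000111 all match 10xxxxxx.
Decoded value 0x547 is ≥ 0x80 (shortest form) and not a surrogate.

valid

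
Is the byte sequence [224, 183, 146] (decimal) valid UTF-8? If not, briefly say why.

valid

Leading byte 0xE0 = 11100000 → 3-byte form.
Continuation bytes 0xB7=10110111, 0x92=10010010 all match 10xxxxxx.
Decoded value 0xDD2 is ≥ 0x800 (shortest form) and not a surrogate.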